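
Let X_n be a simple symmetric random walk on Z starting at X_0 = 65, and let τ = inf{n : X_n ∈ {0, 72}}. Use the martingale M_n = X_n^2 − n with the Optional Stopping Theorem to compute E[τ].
E[τ] = 455

M_n = X_n^2 − n is a martingale (since E[X_{n+1}^2 | F_n] = X_n^2 + 1). By OST (τ has finite mean in a bounded region), E[M_τ] = E[M_0] = X_0^2 − 0 = 65^2 = 4225. Also E[M_τ] = E[X_τ^2] − E[τ]. The walk exits at 0 or 72, with P(hit 72 first) = 65/72, so E[X_τ^2] = 72^2 · 65/72 + 0 = 4680. Thus E[τ] = E[X_τ^2] − E[M_τ] = 4680 − 4225 = 455 = 65(72 − 65) = 455.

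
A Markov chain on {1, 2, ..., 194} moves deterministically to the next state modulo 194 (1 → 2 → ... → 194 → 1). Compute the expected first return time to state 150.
E[T_150 | X_0 = 150] = 194

The chain cycles deterministically, so starting at state 150 it returns in exactly 194 steps. Equivalently, the stationary distribution is uniform π_j = 1/194 for every state j, so by Kac's formula E[T_150] = 1/π_150 = 194.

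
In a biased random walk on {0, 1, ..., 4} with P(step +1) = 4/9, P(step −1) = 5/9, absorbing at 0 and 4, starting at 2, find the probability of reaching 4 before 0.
P(hit 4 before 0) = (1 − (5/4)^2) / (1 − (5/4)^4) = 16/41

Let u_k denote P(reach 4 before 0 | start at k). Boundary: u_0 = 0, u_4 = 1. Recurrence: u_k = 4/9·u_{k+1} + 5/9·u_{k-1} for 1 ≤ k ≤ 3. Try u_k = A + B·r^k with r = q/p = (5/9)/(4/9) = 5/4. Substitution satisfies the recurrence; boundary conditions give:
  u_k = (1 − r^k) / (1 − r^N) = (1 − (5/4)^2) / (1 − (5/4)^4) = 16/41.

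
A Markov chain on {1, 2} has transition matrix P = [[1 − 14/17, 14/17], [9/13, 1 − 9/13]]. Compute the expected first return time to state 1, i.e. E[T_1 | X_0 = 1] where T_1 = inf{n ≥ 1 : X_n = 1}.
E[T_1 | X_0 = 1] = 1/π_1 = 335/153

For an irreducible recurrent Markov chain with stationary distribution π, E[T_i | X_0 = i] = 1/π_i (Kac's formula). Here π_1 = (9/13)/(14/17 + 9/13) = (9/13)/(335/221) = 153/335, so E[T_1 | X_0 = 1] = 1/π_1 = (14/17 + 9/13)/(9/13) = (335/221)/(9/13) = 335/153.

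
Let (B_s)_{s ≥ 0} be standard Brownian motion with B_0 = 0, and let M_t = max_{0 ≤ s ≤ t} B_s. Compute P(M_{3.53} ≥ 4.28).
P(M_{3.53} ≥ 4.28) = 2·P(B_{3.53} ≥ 4.28) = 2(1 − Φ(4.28/√3.53)) ≈ 0.0227

By the reflection principle for Brownian motion, P(M_t ≥ a) = 2 · P(B_t ≥ a) for a ≥ 0. Since B_t ~ N(0, t), P(B_t ≥ 4.28) = 1 − Φ(4.28/√t) = 1 − Φ(4.28/√3.53) = 1 − Φ(2.2780). So
  P(M_{3.53} ≥ 4.28) = 2(1 − Φ(2.2780)) ≈ 0.0227.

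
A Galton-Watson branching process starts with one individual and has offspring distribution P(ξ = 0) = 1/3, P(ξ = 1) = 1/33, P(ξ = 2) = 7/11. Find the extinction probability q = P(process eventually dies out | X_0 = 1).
q = 11/21

The pgf is f(s) = 1/3 + 1/33·s + 7/11·s². The extinction probability q is the smallest fixed point of f in [0, 1]. Setting s = f(s):
  7/11·s² + (1/33 − 1)·s + 1/3 = 0
  7/11·s² − (1/3 + 7/11)·s + 1/3 = 0
which factors as (s − 1)·(7/11·s − 1/3) = 0, giving roots s = 1 and s = (1/3)/(7/11) = 11/21.
Mean offspring μ = 1/33 + 2·7/11 = 43/33 > 1 (supercritical), so q < 1. The extinction probability is the smaller root: q = (1/3)/(7/11) = 11/21.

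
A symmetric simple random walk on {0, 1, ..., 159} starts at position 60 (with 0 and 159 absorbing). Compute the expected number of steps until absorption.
E[τ | X_0 = 60] = 5940

Let v_k = E[τ | X_0 = k]. Boundary: v_0 = v_159 = 0. Recurrence: v_k = 1 + (v_{k-1} + v_{k+1})/2 for 1 ≤ k ≤ 158. The particular solution to v_k − (v_{k-1} + v_{k+1})/2 = 1 is v_k = −k^2. Adding homogeneous solution A + B k and matching boundaries gives v_k = k (159 − k). Substituting k = 60: v_60 = 60 · 99 = 5940.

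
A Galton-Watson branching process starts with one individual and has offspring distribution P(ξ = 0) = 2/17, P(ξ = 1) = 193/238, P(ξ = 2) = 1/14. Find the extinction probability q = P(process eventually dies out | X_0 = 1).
q = 1

Mean offspring μ = 0·2/17 + 1·193/238 + 2·1/14 = 227/238 ≤ 1. For μ ≤ 1 with offspring not concentrated at 1, the Galton-Watson process goes extinct almost surely, so q = 1.
(Algebraic check: The pgf is f(s) = 2/17 + 193/238·s + 1/14·s². The extinction probability q is the smallest fixed point of f in [0, 1]. Setting s = f(s):
  1/14·s² + (193/238 − 1)·s + 2/17 = 0
  1/14·s² − (2/17 + 1/14)·s + 2/17 = 0
which factors as (s − 1)·(1/14·s − 2/17) = 0, giving roots s = 1 and s = (2/17)/(1/14) = 28/17. Since 28/17 ≥ 1, the smallest root in [0, 1] is s = 1.)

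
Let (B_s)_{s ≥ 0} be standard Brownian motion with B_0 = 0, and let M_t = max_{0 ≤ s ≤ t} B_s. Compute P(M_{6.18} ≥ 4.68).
P(M_{6.18} ≥ 4.68) = 2·P(B_{6.18} ≥ 4.68) = 2(1 − Φ(4.68/√6.18)) ≈ 0.0598

By the reflection principle for Brownian motion, P(M_t ≥ a) = 2 · P(B_t ≥ a) for a ≥ 0. Since B_t ~ N(0, t), P(B_t ≥ 4.68) = 1 − Φ(4.68/√t) = 1 − Φ(4.68/√6.18) = 1 − Φ(1.8826). So
  P(M_{6.18} ≥ 4.68) = 2(1 − Φ(1.8826)) ≈ 0.0598.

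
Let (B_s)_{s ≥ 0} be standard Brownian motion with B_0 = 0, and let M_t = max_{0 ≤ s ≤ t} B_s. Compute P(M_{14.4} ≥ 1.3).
P(M_{14.4} ≥ 1.3) = 2·P(B_{14.4} ≥ 1.3) = 2(1 − Φ(1.3/√14.4)) ≈ 0.7319

By the reflection principle for Brownian motion, P(M_t ≥ a) = 2 · P(B_t ≥ a) for a ≥ 0. Since B_t ~ N(0, t), P(B_t ≥ 1.3) = 1 − Φ(1.3/√t) = 1 − Φ(1.3/√14.4) = 1 − Φ(0.3426). So
  P(M_{14.4} ≥ 1.3) = 2(1 − Φ(0.3426)) ≈ 0.7319.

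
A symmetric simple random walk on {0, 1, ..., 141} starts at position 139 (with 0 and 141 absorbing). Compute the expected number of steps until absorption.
E[τ | X_0 = 139] = 278

Let v_k = E[τ | X_0 = k]. Boundary: v_0 = v_141 = 0. Recurrence: v_k = 1 + (v_{k-1} + v_{k+1})/2 for 1 ≤ k ≤ 140. The particular solution to v_k − (v_{k-1} + v_{k+1})/2 = 1 is v_k = −k^2. Adding homogeneous solution A + B k and matching boundaries gives v_k = k (141 − k). Substituting k = 139: v_139 = 139 · 2 = 278.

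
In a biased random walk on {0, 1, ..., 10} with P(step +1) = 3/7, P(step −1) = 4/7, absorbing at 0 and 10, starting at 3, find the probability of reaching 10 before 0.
P(hit 10 before 0) = (1 − (4/3)^3) / (1 − (4/3)^10) = 80919/989527

Let u_k denote P(reach 10 before 0 | start at k). Boundary: u_0 = 0, u_10 = 1. Recurrence: u_k = 3/7·u_{k+1} + 4/7·u_{k-1} for 1 ≤ k ≤ 9. Try u_k = A + B·r^k with r = q/p = (4/7)/(3/7) = 4/3. Substitution satisfies the recurrence; boundary conditions give:
  u_k = (1 − r^k) / (1 − r^N) = (1 − (4/3)^3) / (1 − (4/3)^10) = 80919/989527.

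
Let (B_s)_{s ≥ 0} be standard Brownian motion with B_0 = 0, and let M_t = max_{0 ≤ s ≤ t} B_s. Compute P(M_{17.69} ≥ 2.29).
P(M_{17.69} ≥ 2.29) = 2·P(B_{17.69} ≥ 2.29) = 2(1 − Φ(2.29/√17.69)) ≈ 0.5861

By the reflection principle for Brownian motion, P(M_t ≥ a) = 2 · P(B_t ≥ a) for a ≥ 0. Since B_t ~ N(0, t), P(B_t ≥ 2.29) = 1 − Φ(2.29/√t) = 1 − Φ(2.29/√17.69) = 1 − Φ(0.5445). So
  P(M_{17.69} ≥ 2.29) = 2(1 − Φ(0.5445)) ≈ 0.5861.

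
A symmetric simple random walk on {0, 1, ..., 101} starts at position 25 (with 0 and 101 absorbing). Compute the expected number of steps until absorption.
E[τ | X_0 = 25] = 1900

Let v_k = E[τ | X_0 = k]. Boundary: v_0 = v_101 = 0. Recurrence: v_k = 1 + (v_{k-1} + v_{k+1})/2 for 1 ≤ k ≤ 100. The particular solution to v_k − (v_{k-1} + v_{k+1})/2 = 1 is v_k = −k^2. Adding homogeneous solution A + B k and matching boundaries gives v_k = k (101 − k). Substituting k = 25: v_25 = 25 · 76 = 1900.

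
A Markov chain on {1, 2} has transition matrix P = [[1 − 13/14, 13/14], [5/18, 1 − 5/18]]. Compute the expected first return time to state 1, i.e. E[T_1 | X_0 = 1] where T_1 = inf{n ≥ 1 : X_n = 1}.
E[T_1 | X_0 = 1] = 1/π_1 = 152/35

For an irreducible recurrent Markov chain with stationary distribution π, E[T_i | X_0 = i] = 1/π_i (Kac's formula). Here π_1 = (5/18)/(13/14 + 5/18) = (5/18)/(76/63) = 35/152, so E[T_1 | X_0 = 1] = 1/π_1 = (13/14 + 5/18)/(5/18) = (76/63)/(5/18) = 152/35.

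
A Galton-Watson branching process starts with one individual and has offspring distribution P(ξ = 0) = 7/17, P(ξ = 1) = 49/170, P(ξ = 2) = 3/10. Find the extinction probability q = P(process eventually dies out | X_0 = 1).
q = 1

Mean offspring μ = 0·7/17 + 1·49/170 + 2·3/10 = 151/170 ≤ 1. For μ ≤ 1 with offspring not concentrated at 1, the Galton-Watson process goes extinct almost surely, so q = 1.
(Algebraic check: The pgf is f(s) = 7/17 + 49/170·s + 3/10·s². The extinction probability q is the smallest fixed point of f in [0, 1]. Setting s = f(s):
  3/10·s² + (49/170 − 1)·s + 7/17 = 0
  3/10·s² − (7/17 + 3/10)·s + 7/17 = 0
which factors as (s − 1)·(3/10·s − 7/17) = 0, giving roots s = 1 and s = (7/17)/(3/10) = 70/51. Since 70/51 ≥ 1, the smallest root in [0, 1] is s = 1.)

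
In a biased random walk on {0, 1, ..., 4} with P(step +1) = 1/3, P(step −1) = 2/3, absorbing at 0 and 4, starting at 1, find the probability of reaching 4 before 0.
P(hit 4 before 0) = (1 − (2)^1) / (1 − (2)^4) = 1/15

Let u_k denote P(reach 4 before 0 | start at k). Boundary: u_0 = 0, u_4 = 1. Recurrence: u_k = 1/3·u_{k+1} + 2/3·u_{k-1} for 1 ≤ k ≤ 3. Try u_k = A + B·r^k with r = q/p = (2/3)/(1/3) = 2. Substitution satisfies the recurrence; boundary conditions give:
  u_k = (1 − r^k) / (1 − r^N) = (1 − (2)^1) / (1 − (2)^4) = 1/15.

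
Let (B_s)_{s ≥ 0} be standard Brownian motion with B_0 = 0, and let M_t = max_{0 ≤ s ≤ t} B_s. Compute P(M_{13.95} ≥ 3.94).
P(M_{13.95} ≥ 3.94) = 2·P(B_{13.95} ≥ 3.94) = 2(1 − Φ(3.94/√13.95)) ≈ 0.2915

By the reflection principle for Brownian motion, P(M_t ≥ a) = 2 · P(B_t ≥ a) for a ≥ 0. Since B_t ~ N(0, t), P(B_t ≥ 3.94) = 1 − Φ(3.94/√t) = 1 − Φ(3.94/√13.95) = 1 − Φ(1.0549). So
  P(M_{13.95} ≥ 3.94) = 2(1 − Φ(1.0549)) ≈ 0.2915.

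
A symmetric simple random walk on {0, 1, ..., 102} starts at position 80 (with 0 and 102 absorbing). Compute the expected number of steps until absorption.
E[τ | X_0 = 80] = 1760

Let v_k = E[τ | X_0 = k]. Boundary: v_0 = v_102 = 0. Recurrence: v_k = 1 + (v_{k-1} + v_{k+1})/2 for 1 ≤ k ≤ 101. The particular solution to v_k − (v_{k-1} + v_{k+1})/2 = 1 is v_k = −k^2. Adding homogeneous solution A + B k and matching boundaries gives v_k = k (102 − k). Substituting k = 80: v_80 = 80 · 22 = 1760.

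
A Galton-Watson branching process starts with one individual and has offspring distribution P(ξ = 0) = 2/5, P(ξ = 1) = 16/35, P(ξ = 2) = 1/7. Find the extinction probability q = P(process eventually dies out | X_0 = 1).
q = 1

Mean offspring μ = 0·2/5 + 1·16/35 + 2·1/7 = 26/35 ≤ 1. For μ ≤ 1 with offspring not concentrated at 1, the Galton-Watson process goes extinct almost surely, so q = 1.
(Algebraic check: The pgf is f(s) = 2/5 + 16/35·s + 1/7·s². The extinction probability q is the smallest fixed point of f in [0, 1]. Setting s = f(s):
  1/7·s² + (16/35 − 1)·s + 2/5 = 0
  1/7·s² − (2/5 + 1/7)·s + 2/5 = 0
which factors as (s − 1)·(1/7·s − 2/5) = 0, giving roots s = 1 and s = (2/5)/(1/7) = 14/5. Since 14/5 ≥ 1, the smallest root in [0, 1] is s = 1.)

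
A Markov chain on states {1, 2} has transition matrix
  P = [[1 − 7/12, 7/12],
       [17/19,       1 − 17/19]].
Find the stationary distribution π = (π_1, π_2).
π_1 = 204/337, π_2 = 133/337

Solve πP = π with π_1 + π_2 = 1. From πP = π: π_1 · (1 − 7/12) + π_2 · 17/19 = π_1 ⇒ π_2 · 17/19 = π_1 · 7/12 ⇒ π_2/π_1 = (7/12)/(17/19) = 133/204. Together with π_1 + π_2 = 1:
  π_1 = (17/19)/(7/12 + 17/19) = (17/19)/(337/228) = 204/337,
  π_2 = (7/12)/(7/12 + 17/19) = (7/12)/(337/228) = 133/337.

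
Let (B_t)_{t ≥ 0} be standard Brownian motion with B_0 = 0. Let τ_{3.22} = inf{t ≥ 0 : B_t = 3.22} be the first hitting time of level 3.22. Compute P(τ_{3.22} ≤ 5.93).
P(τ_{3.22} ≤ 5.93) = 2(1 − Φ(3.22/√5.93)) = 2(1 − Φ(1.3223)) ≈ 0.1861

By the reflection principle for standard BM, P(τ_b ≤ t) = 2 · P(B_t ≥ b). Since B_t ~ N(0, t), P(B_t ≥ 3.22) = 1 − Φ(3.22/√t) = 1 − Φ(3.22/√5.93) = 1 − Φ(1.3223) ≈ 0.09303. Doubling: P(τ_{3.22} ≤ 5.93) ≈ 2 · 0.09303 = 0.18606 ≈ 0.1861.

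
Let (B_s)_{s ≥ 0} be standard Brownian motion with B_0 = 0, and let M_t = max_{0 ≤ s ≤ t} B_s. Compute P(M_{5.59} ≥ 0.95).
P(M_{5.59} ≥ 0.95) = 2·P(B_{5.59} ≥ 0.95) = 2(1 − Φ(0.95/√5.59)) ≈ 0.6878

By the reflection principle for Brownian motion, P(M_t ≥ a) = 2 · P(B_t ≥ a) for a ≥ 0. Since B_t ~ N(0, t), P(B_t ≥ 0.95) = 1 − Φ(0.95/√t) = 1 − Φ(0.95/√5.59) = 1 − Φ(0.4018). So
  P(M_{5.59} ≥ 0.95) = 2(1 − Φ(0.4018)) ≈ 0.6878.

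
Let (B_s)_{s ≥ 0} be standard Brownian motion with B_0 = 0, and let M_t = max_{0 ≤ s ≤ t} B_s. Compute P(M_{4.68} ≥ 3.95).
P(M_{4.68} ≥ 3.95) = 2·P(B_{4.68} ≥ 3.95) = 2(1 − Φ(3.95/√4.68)) ≈ 0.0679

By the reflection principle for Brownian motion, P(M_t ≥ a) = 2 · P(B_t ≥ a) for a ≥ 0. Since B_t ~ N(0, t), P(B_t ≥ 3.95) = 1 − Φ(3.95/√t) = 1 − Φ(3.95/√4.68) = 1 − Φ(1.8259). So
  P(M_{4.68} ≥ 3.95) = 2(1 − Φ(1.8259)) ≈ 0.0679.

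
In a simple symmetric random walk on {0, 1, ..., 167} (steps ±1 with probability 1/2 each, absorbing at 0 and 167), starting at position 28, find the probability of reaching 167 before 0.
P(hit 167 before 0) = 28/167

Let u_k = P(hit 167 before 0 | start at k). Then u_0 = 0, u_167 = 1, and u_k = u_{k-1}/2 + u_{k+1}/2 for 1 ≤ k ≤ 166. This harmonic recurrence is solved by u_k = k/167, giving u_28 = 28/167.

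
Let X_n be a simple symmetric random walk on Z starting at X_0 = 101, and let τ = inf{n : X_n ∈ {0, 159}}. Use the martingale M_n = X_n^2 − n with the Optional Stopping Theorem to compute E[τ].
E[τ] = 5858

M_n = X_n^2 − n is a martingale (since E[X_{n+1}^2 | F_n] = X_n^2 + 1). By OST (τ has finite mean in a bounded region), E[M_τ] = E[M_0] = X_0^2 − 0 = 101^2 = 10201. Also E[M_τ] = E[X_τ^2] − E[τ]. The walk exits at 0 or 159, with P(hit 159 first) = 101/159, so E[X_τ^2] = 159^2 · 101/159 + 0 = 16059. Thus E[τ] = E[X_τ^2] − E[M_τ] = 16059 − 10201 = 5858 = 101(159 − 101) = 5858.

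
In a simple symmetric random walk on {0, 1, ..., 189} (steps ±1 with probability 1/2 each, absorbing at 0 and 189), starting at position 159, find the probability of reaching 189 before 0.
P(hit 189 before 0) = 159/189 = 53/63

Let u_k = P(hit 189 before 0 | start at k). Then u_0 = 0, u_189 = 1, and u_k = u_{k-1}/2 + u_{k+1}/2 for 1 ≤ k ≤ 188. This harmonic recurrence is solved by u_k = k/189, giving u_159 = 159/189 = 53/63.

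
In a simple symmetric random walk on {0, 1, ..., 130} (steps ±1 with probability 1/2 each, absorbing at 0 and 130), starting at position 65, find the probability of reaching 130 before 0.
P(hit 130 before 0) = 65/130 = 1/2

Let u_k = P(hit 130 before 0 | start at k). Then u_0 = 0, u_130 = 1, and u_k = u_{k-1}/2 + u_{k+1}/2 for 1 ≤ k ≤ 129. This harmonic recurrence is solved by u_k = k/130, giving u_65 = 65/130 = 1/2.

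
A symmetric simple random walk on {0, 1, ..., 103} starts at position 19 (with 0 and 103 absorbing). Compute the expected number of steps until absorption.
E[τ | X_0 = 19] = 1596

Let v_k = E[τ | X_0 = k]. Boundary: v_0 = v_103 = 0. Recurrence: v_k = 1 + (v_{k-1} + v_{k+1})/2 for 1 ≤ k ≤ 102. The particular solution to v_k − (v_{k-1} + v_{k+1})/2 = 1 is v_k = −k^2. Adding homogeneous solution A + B k and matching boundaries gives v_k = k (103 − k). Substituting k = 19: v_19 = 19 · 84 = 1596.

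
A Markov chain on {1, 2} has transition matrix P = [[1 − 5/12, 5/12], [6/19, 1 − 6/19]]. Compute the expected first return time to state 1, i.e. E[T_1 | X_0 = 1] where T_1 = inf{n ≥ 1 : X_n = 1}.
E[T_1 | X_0 = 1] = 1/π_1 = 167/72

For an irreducible recurrent Markov chain with stationary distribution π, E[T_i | X_0 = i] = 1/π_i (Kac's formula). Here π_1 = (6/19)/(5/12 + 6/19) = (6/19)/(167/228) = 72/167, so E[T_1 | X_0 = 1] = 1/π_1 = (5/12 + 6/19)/(6/19) = (167/228)/(6/19) = 167/72.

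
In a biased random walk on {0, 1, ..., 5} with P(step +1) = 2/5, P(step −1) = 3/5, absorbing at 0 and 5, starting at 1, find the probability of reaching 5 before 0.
P(hit 5 before 0) = (1 − (3/2)^1) / (1 − (3/2)^5) = 16/211

Let u_k denote P(reach 5 before 0 | start at k). Boundary: u_0 = 0, u_5 = 1. Recurrence: u_k = 2/5·u_{k+1} + 3/5·u_{k-1} for 1 ≤ k ≤ 4. Try u_k = A + B·r^k with r = q/p = (3/5)/(2/5) = 3/2. Substitution satisfies the recurrence; boundary conditions give:
  u_k = (1 − r^k) / (1 − r^N) = (1 − (3/2)^1) / (1 − (3/2)^5) = 16/211.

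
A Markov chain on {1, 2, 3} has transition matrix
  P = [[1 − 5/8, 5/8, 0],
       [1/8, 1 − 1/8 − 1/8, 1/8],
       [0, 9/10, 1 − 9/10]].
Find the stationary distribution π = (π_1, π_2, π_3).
π = (36/241, 180/241, 25/241)

This is a birth-death chain on three states, which satisfies detailed balance: π_1 · P_{12} = π_2 · P_{21} and π_2 · P_{23} = π_3 · P_{32}.
From π_1 · 5/8 = π_2 · 1/8: π_2/π_1 = (5/8)/(1/8) = 5.
From π_2 · 1/8 = π_3 · 9/10: π_3/π_2 = (1/8)/(9/10) = 5/36.
Take π_1 proportional to 1; then unnormalized π = (1, 5, 25/36). Normalize by dividing by the sum 241/36:
  π = (36/241, 180/241, 25/241).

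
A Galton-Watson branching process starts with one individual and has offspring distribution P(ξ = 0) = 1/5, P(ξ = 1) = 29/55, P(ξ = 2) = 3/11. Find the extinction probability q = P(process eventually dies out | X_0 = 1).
q = 11/15

The pgf is f(s) = 1/5 + 29/55·s + 3/11·s². The extinction probability q is the smallest fixed point of f in [0, 1]. Setting s = f(s):
  3/11·s² + (29/55 − 1)·s + 1/5 = 0
  3/11·s² − (1/5 + 3/11)·s + 1/5 = 0
which factors as (s − 1)·(3/11·s − 1/5) = 0, giving roots s = 1 and s = (1/5)/(3/11) = 11/15.
Mean offspring μ = 29/55 + 2·3/11 = 59/55 > 1 (supercritical), so q < 1. The extinction probability is the smaller root: q = (1/5)/(3/11) = 11/15.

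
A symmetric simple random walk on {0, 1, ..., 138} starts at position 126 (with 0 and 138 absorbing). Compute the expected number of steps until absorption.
E[τ | X_0 = 126] = 1512

Let v_k = E[τ | X_0 = k]. Boundary: v_0 = v_138 = 0. Recurrence: v_k = 1 + (v_{k-1} + v_{k+1})/2 for 1 ≤ k ≤ 137. The particular solution to v_k − (v_{k-1} + v_{k+1})/2 = 1 is v_k = −k^2. Adding homogeneous solution A + B k and matching boundaries gives v_k = k (138 − k). Substituting k = 126: v_126 = 126 · 12 = 1512.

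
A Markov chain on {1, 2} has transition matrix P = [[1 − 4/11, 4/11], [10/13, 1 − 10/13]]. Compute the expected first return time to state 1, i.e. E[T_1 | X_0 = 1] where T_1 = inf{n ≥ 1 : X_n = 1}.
E[T_1 | X_0 = 1] = 1/π_1 = 81/55

For an irreducible recurrent Markov chain with stationary distribution π, E[T_i | X_0 = i] = 1/π_i (Kac's formula). Here π_1 = (10/13)/(4/11 + 10/13) = (10/13)/(162/143) = 55/81, so E[T_1 | X_0 = 1] = 1/π_1 = (4/11 + 10/13)/(10/13) = (162/143)/(10/13) = 81/55.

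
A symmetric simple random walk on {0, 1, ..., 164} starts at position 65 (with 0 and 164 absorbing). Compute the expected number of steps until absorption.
E[τ | X_0 = 65] = 6435

Let v_k = E[τ | X_0 = k]. Boundary: v_0 = v_164 = 0. Recurrence: v_k = 1 + (v_{k-1} + v_{k+1})/2 for 1 ≤ k ≤ 163. The particular solution to v_k − (v_{k-1} + v_{k+1})/2 = 1 is v_k = −k^2. Adding homogeneous solution A + B k and matching boundaries gives v_k = k (164 − k). Substituting k = 65: v_65 = 65 · 99 = 6435.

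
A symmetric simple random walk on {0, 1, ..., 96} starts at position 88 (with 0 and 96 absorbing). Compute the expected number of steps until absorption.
E[τ | X_0 = 88] = 704

Let v_k = E[τ | X_0 = k]. Boundary: v_0 = v_96 = 0. Recurrence: v_k = 1 + (v_{k-1} + v_{k+1})/2 for 1 ≤ k ≤ 95. The particular solution to v_k − (v_{k-1} + v_{k+1})/2 = 1 is v_k = −k^2. Adding homogeneous solution A + B k and matching boundaries gives v_k = k (96 − k). Substituting k = 88: v_88 = 88 · 8 = 704.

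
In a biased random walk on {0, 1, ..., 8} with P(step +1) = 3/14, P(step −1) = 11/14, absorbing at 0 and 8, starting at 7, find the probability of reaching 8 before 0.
P(hit 8 before 0) = (1 − (11/3)^7) / (1 − (11/3)^8) = 7306869/26794040

Let u_k denote P(reach 8 before 0 | start at k). Boundary: u_0 = 0, u_8 = 1. Recurrence: u_k = 3/14·u_{k+1} + 11/14·u_{k-1} for 1 ≤ k ≤ 7. Try u_k = A + B·r^k with r = q/p = (11/14)/(3/14) = 11/3. Substitution satisfies the recurrence; boundary conditions give:
  u_k = (1 − r^k) / (1 − r^N) = (1 − (11/3)^7) / (1 − (11/3)^8) = 7306869/26794040.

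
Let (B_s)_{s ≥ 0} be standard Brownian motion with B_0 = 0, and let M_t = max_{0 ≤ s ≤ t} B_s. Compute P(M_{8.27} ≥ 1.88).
P(M_{8.27} ≥ 1.88) = 2·P(B_{8.27} ≥ 1.88) = 2(1 − Φ(1.88/√8.27)) ≈ 0.5133

By the reflection principle for Brownian motion, P(M_t ≥ a) = 2 · P(B_t ≥ a) for a ≥ 0. Since B_t ~ N(0, t), P(B_t ≥ 1.88) = 1 − Φ(1.88/√t) = 1 − Φ(1.88/√8.27) = 1 − Φ(0.6537). So
  P(M_{8.27} ≥ 1.88) = 2(1 − Φ(0.6537)) ≈ 0.5133.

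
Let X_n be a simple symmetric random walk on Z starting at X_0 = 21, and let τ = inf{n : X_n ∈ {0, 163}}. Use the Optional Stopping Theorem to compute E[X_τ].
E[X_τ] = 21

X_n is a martingale and τ is a bounded-mean stopping time (indeed τ is finite a.s. with bounded expectation since the walk is in a bounded region). By the OST, E[X_τ] = E[X_0] = 21. Equivalently: E[X_τ] = 163 · P(hit 163 first) + 0 · P(hit 0 first) = 163 · (21/163) = 21.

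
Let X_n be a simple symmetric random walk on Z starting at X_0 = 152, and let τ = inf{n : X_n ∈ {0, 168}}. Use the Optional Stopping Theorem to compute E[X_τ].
E[X_τ] = 152

X_n is a martingale and τ is a bounded-mean stopping time (indeed τ is finite a.s. with bounded expectation since the walk is in a bounded region). By the OST, E[X_τ] = E[X_0] = 152. Equivalently: E[X_τ] = 168 · P(hit 168 first) + 0 · P(hit 0 first) = 168 · (152/168) = 152.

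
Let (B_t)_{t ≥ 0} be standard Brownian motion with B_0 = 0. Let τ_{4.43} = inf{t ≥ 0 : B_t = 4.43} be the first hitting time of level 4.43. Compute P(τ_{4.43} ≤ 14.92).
P(τ_{4.43} ≤ 14.92) = 2(1 − Φ(4.43/√14.92)) = 2(1 − Φ(1.1469)) ≈ 0.2514

By the reflection principle for standard BM, P(τ_b ≤ t) = 2 · P(B_t ≥ b). Since B_t ~ N(0, t), P(B_t ≥ 4.43) = 1 − Φ(4.43/√t) = 1 − Φ(4.43/√14.92) = 1 − Φ(1.1469) ≈ 0.12571. Doubling: P(τ_{4.43} ≤ 14.92) ≈ 2 · 0.12571 = 0.25142 ≈ 0.2514.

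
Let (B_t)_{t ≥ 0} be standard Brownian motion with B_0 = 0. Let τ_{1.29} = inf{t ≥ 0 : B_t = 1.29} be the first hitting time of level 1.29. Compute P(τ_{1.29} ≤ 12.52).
P(τ_{1.29} ≤ 12.52) = 2(1 − Φ(1.29/√12.52)) = 2(1 − Φ(0.3646)) ≈ 0.7154

By the reflection principle for standard BM, P(τ_b ≤ t) = 2 · P(B_t ≥ b). Since B_t ~ N(0, t), P(B_t ≥ 1.29) = 1 − Φ(1.29/√t) = 1 − Φ(1.29/√12.52) = 1 − Φ(0.3646) ≈ 0.35771. Doubling: P(τ_{1.29} ≤ 12.52) ≈ 2 · 0.35771 = 0.71542 ≈ 0.7154.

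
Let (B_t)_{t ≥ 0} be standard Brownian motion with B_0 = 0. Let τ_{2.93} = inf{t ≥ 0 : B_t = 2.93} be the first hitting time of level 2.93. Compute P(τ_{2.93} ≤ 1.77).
P(τ_{2.93} ≤ 1.77) = 2(1 − Φ(2.93/√1.77)) = 2(1 − Φ(2.2023)) ≈ 0.0276

By the reflection principle for standard BM, P(τ_b ≤ t) = 2 · P(B_t ≥ b). Since B_t ~ N(0, t), P(B_t ≥ 2.93) = 1 − Φ(2.93/√t) = 1 − Φ(2.93/√1.77) = 1 − Φ(2.2023) ≈ 0.01382. Doubling: P(τ_{2.93} ≤ 1.77) ≈ 2 · 0.01382 = 0.02764 ≈ 0.0276.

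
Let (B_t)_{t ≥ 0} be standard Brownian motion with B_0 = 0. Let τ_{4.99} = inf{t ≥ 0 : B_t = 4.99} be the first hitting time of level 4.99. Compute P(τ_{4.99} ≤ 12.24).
P(τ_{4.99} ≤ 12.24) = 2(1 − Φ(4.99/√12.24)) = 2(1 − Φ(1.4263)) ≈ 0.1538

By the reflection principle for standard BM, P(τ_b ≤ t) = 2 · P(B_t ≥ b). Since B_t ~ N(0, t), P(B_t ≥ 4.99) = 1 − Φ(4.99/√t) = 1 − Φ(4.99/√12.24) = 1 − Φ(1.4263) ≈ 0.07689. Doubling: P(τ_{4.99} ≤ 12.24) ≈ 2 · 0.07689 = 0.15378 ≈ 0.1538.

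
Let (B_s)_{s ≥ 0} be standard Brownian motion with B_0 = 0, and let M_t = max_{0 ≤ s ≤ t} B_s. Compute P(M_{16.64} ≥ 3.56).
P(M_{16.64} ≥ 3.56) = 2·P(B_{16.64} ≥ 3.56) = 2(1 − Φ(3.56/√16.64)) ≈ 0.3828

By the reflection principle for Brownian motion, P(M_t ≥ a) = 2 · P(B_t ≥ a) for a ≥ 0. Since B_t ~ N(0, t), P(B_t ≥ 3.56) = 1 − Φ(3.56/√t) = 1 − Φ(3.56/√16.64) = 1 − Φ(0.8727). So
  P(M_{16.64} ≥ 3.56) = 2(1 − Φ(0.8727)) ≈ 0.3828.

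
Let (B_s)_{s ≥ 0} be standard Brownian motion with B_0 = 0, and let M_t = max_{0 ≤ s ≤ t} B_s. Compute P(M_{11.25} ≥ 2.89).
P(M_{11.25} ≥ 2.89) = 2·P(B_{11.25} ≥ 2.89) = 2(1 − Φ(2.89/√11.25)) ≈ 0.3889

By the reflection principle for Brownian motion, P(M_t ≥ a) = 2 · P(B_t ≥ a) for a ≥ 0. Since B_t ~ N(0, t), P(B_t ≥ 2.89) = 1 − Φ(2.89/√t) = 1 − Φ(2.89/√11.25) = 1 − Φ(0.8616). So
  P(M_{11.25} ≥ 2.89) = 2(1 − Φ(0.8616)) ≈ 0.3889.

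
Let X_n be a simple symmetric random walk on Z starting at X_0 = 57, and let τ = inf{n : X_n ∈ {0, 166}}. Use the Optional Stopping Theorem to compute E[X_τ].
E[X_τ] = 57

X_n is a martingale and τ is a bounded-mean stopping time (indeed τ is finite a.s. with bounded expectation since the walk is in a bounded region). By the OST, E[X_τ] = E[X_0] = 57. Equivalently: E[X_τ] = 166 · P(hit 166 first) + 0 · P(hit 0 first) = 166 · (57/166) = 57.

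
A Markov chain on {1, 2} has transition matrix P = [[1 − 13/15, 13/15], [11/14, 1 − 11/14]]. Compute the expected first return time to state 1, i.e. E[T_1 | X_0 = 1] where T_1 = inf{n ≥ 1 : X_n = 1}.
E[T_1 | X_0 = 1] = 1/π_1 = 347/165

For an irreducible recurrent Markov chain with stationary distribution π, E[T_i | X_0 = i] = 1/π_i (Kac's formula). Here π_1 = (11/14)/(13/15 + 11/14) = (11/14)/(347/210) = 165/347, so E[T_1 | X_0 = 1] = 1/π_1 = (13/15 + 11/14)/(11/14) = (347/210)/(11/14) = 347/165.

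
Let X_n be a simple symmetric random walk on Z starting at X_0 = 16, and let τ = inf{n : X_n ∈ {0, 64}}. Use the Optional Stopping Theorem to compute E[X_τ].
E[X_τ] = 16

X_n is a martingale and τ is a bounded-mean stopping time (indeed τ is finite a.s. with bounded expectation since the walk is in a bounded region). By the OST, E[X_τ] = E[X_0] = 16. Equivalently: E[X_τ] = 64 · P(hit 64 first) + 0 · P(hit 0 first) = 64 · (16/64) = 16.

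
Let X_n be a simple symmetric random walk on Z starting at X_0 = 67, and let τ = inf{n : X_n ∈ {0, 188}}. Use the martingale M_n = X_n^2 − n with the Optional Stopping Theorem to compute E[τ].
E[τ] = 8107

M_n = X_n^2 − n is a martingale (since E[X_{n+1}^2 | F_n] = X_n^2 + 1). By OST (τ has finite mean in a bounded region), E[M_τ] = E[M_0] = X_0^2 − 0 = 67^2 = 4489. Also E[M_τ] = E[X_τ^2] − E[τ]. The walk exits at 0 or 188, with P(hit 188 first) = 67/188, so E[X_τ^2] = 188^2 · 67/188 + 0 = 12596. Thus E[τ] = E[X_τ^2] − E[M_τ] = 12596 − 4489 = 8107 = 67(188 − 67) = 8107.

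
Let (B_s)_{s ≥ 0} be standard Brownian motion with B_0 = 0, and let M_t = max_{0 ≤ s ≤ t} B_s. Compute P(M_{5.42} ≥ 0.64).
P(M_{5.42} ≥ 0.64) = 2·P(B_{5.42} ≥ 0.64) = 2(1 − Φ(0.64/√5.42)) ≈ 0.7834

By the reflection principle for Brownian motion, P(M_t ≥ a) = 2 · P(B_t ≥ a) for a ≥ 0. Since B_t ~ N(0, t), P(B_t ≥ 0.64) = 1 − Φ(0.64/√t) = 1 − Φ(0.64/√5.42) = 1 − Φ(0.2749). So
  P(M_{5.42} ≥ 0.64) = 2(1 − Φ(0.2749)) ≈ 0.7834.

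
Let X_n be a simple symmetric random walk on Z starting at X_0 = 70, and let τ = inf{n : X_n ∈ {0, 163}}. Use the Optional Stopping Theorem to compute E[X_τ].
E[X_τ] = 70

X_n is a martingale and τ is a bounded-mean stopping time (indeed τ is finite a.s. with bounded expectation since the walk is in a bounded region). By the OST, E[X_τ] = E[X_0] = 70. Equivalently: E[X_τ] = 163 · P(hit 163 first) + 0 · P(hit 0 first) = 163 · (70/163) = 70.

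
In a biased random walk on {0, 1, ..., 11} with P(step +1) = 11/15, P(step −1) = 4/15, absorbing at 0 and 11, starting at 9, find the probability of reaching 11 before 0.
P(hit 11 before 0) = (1 − (4/11)^9) / (1 − (4/11)^11) = 40754278741/40758210901

Let u_k denote P(reach 11 before 0 | start at k). Boundary: u_0 = 0, u_11 = 1. Recurrence: u_k = 11/15·u_{k+1} + 4/15·u_{k-1} for 1 ≤ k ≤ 10. Try u_k = A + B·r^k with r = q/p = (4/15)/(11/15) = 4/11. Substitution satisfies the recurrence; boundary conditions give:
  u_k = (1 − r^k) / (1 − r^N) = (1 − (4/11)^9) / (1 − (4/11)^11) = 40754278741/40758210901.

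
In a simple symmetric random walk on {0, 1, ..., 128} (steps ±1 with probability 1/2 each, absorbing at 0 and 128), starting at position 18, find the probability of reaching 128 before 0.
P(hit 128 before 0) = 18/128 = 9/64

Let u_k = P(hit 128 before 0 | start at k). Then u_0 = 0, u_128 = 1, and u_k = u_{k-1}/2 + u_{k+1}/2 for 1 ≤ k ≤ 127. This harmonic recurrence is solved by u_k = k/128, giving u_18 = 18/128 = 9/64.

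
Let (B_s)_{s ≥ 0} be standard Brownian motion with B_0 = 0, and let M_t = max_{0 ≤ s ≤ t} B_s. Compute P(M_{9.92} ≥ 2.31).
P(M_{9.92} ≥ 2.31) = 2·P(B_{9.92} ≥ 2.31) = 2(1 − Φ(2.31/√9.92)) ≈ 0.4633

By the reflection principle for Brownian motion, P(M_t ≥ a) = 2 · P(B_t ≥ a) for a ≥ 0. Since B_t ~ N(0, t), P(B_t ≥ 2.31) = 1 − Φ(2.31/√t) = 1 − Φ(2.31/√9.92) = 1 − Φ(0.7334). So
  P(M_{9.92} ≥ 2.31) = 2(1 − Φ(0.7334)) ≈ 0.4633.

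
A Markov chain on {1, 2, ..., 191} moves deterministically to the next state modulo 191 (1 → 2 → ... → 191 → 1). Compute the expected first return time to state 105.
E[T_105 | X_0 = 105] = 191

The chain cycles deterministically, so starting at state 105 it returns in exactly 191 steps. Equivalently, the stationary distribution is uniform π_j = 1/191 for every state j, so by Kac's formula E[T_105] = 1/π_105 = 191.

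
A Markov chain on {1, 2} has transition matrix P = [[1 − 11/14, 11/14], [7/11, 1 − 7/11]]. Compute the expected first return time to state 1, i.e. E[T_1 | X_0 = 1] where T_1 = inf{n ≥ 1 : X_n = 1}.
E[T_1 | X_0 = 1] = 1/π_1 = 219/98

For an irreducible recurrent Markov chain with stationary distribution π, E[T_i | X_0 = i] = 1/π_i (Kac's formula). Here π_1 = (7/11)/(11/14 + 7/11) = (7/11)/(219/154) = 98/219, so E[T_1 | X_0 = 1] = 1/π_1 = (11/14 + 7/11)/(7/11) = (219/154)/(7/11) = 219/98.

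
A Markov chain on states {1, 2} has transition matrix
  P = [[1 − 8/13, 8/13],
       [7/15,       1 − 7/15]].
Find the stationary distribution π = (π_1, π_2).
π_1 = 91/211, π_2 = 120/211

Solve πP = π with π_1 + π_2 = 1. From πP = π: π_1 · (1 − 8/13) + π_2 · 7/15 = π_1 ⇒ π_2 · 7/15 = π_1 · 8/13 ⇒ π_2/π_1 = (8/13)/(7/15) = 120/91. Together with π_1 + π_2 = 1:
  π_1 = (7/15)/(8/13 + 7/15) = (7/15)/(211/195) = 91/211,
  π_2 = (8/13)/(8/13 + 7/15) = (8/13)/(211/195) = 120/211.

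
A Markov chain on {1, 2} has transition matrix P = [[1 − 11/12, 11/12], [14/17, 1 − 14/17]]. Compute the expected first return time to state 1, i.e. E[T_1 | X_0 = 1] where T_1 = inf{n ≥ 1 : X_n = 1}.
E[T_1 | X_0 = 1] = 1/π_1 = 355/168

For an irreducible recurrent Markov chain with stationary distribution π, E[T_i | X_0 = i] = 1/π_i (Kac's formula). Here π_1 = (14/17)/(11/12 + 14/17) = (14/17)/(355/204) = 168/355, so E[T_1 | X_0 = 1] = 1/π_1 = (11/12 + 14/17)/(14/17) = (355/204)/(14/17) = 355/168.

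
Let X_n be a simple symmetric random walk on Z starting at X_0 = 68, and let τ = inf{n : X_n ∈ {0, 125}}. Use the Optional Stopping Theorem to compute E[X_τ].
E[X_τ] = 68

X_n is a martingale and τ is a bounded-mean stopping time (indeed τ is finite a.s. with bounded expectation since the walk is in a bounded region). By the OST, E[X_τ] = E[X_0] = 68. Equivalently: E[X_τ] = 125 · P(hit 125 first) + 0 · P(hit 0 first) = 125 · (68/125) = 68.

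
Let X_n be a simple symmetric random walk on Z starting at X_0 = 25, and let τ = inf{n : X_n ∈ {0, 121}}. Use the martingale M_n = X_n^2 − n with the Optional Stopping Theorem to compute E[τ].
E[τ] = 2400

M_n = X_n^2 − n is a martingale (since E[X_{n+1}^2 | F_n] = X_n^2 + 1). By OST (τ has finite mean in a bounded region), E[M_τ] = E[M_0] = X_0^2 − 0 = 25^2 = 625. Also E[M_τ] = E[X_τ^2] − E[τ]. The walk exits at 0 or 121, with P(hit 121 first) = 25/121, so E[X_τ^2] = 121^2 · 25/121 + 0 = 3025. Thus E[τ] = E[X_τ^2] − E[M_τ] = 3025 − 625 = 2400 = 25(121 − 25) = 2400.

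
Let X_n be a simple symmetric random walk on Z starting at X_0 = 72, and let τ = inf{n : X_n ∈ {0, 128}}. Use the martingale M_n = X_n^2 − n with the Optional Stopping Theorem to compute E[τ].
E[τ] = 4032

M_n = X_n^2 − n is a martingale (since E[X_{n+1}^2 | F_n] = X_n^2 + 1). By OST (τ has finite mean in a bounded region), E[M_τ] = E[M_0] = X_0^2 − 0 = 72^2 = 5184. Also E[M_τ] = E[X_τ^2] − E[τ]. The walk exits at 0 or 128, with P(hit 128 first) = 72/128, so E[X_τ^2] = 128^2 · 72/128 + 0 = 9216. Thus E[τ] = E[X_τ^2] − E[M_τ] = 9216 − 5184 = 4032 = 72(128 − 72) = 4032.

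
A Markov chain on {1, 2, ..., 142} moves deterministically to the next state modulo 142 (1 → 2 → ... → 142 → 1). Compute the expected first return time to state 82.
E[T_82 | X_0 = 82] = 142

The chain cycles deterministically, so starting at state 82 it returns in exactly 142 steps. Equivalently, the stationary distribution is uniform π_j = 1/142 for every state j, so by Kac's formula E[T_82] = 1/π_82 = 142.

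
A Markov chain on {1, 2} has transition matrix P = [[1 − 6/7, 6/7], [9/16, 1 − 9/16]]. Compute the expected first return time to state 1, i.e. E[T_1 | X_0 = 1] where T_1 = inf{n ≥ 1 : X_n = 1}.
E[T_1 | X_0 = 1] = 1/π_1 = 53/21

For an irreducible recurrent Markov chain with stationary distribution π, E[T_i | X_0 = i] = 1/π_i (Kac's formula). Here π_1 = (9/16)/(6/7 + 9/16) = (9/16)/(159/112) = 21/53, so E[T_1 | X_0 = 1] = 1/π_1 = (6/7 + 9/16)/(9/16) = (159/112)/(9/16) = 53/21.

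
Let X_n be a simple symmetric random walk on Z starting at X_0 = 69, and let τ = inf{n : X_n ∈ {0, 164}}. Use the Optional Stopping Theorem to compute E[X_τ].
E[X_τ] = 69

X_n is a martingale and τ is a bounded-mean stopping time (indeed τ is finite a.s. with bounded expectation since the walk is in a bounded region). By the OST, E[X_τ] = E[X_0] = 69. Equivalently: E[X_τ] = 164 · P(hit 164 first) + 0 · P(hit 0 first) = 164 · (69/164) = 69.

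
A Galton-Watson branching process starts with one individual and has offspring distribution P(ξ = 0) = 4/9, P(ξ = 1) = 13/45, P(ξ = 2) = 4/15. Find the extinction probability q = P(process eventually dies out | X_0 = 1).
q = 1

Mean offspring μ = 0·4/9 + 1·13/45 + 2·4/15 = 37/45 ≤ 1. For μ ≤ 1 with offspring not concentrated at 1, the Galton-Watson process goes extinct almost surely, so q = 1.
(Algebraic check: The pgf is f(s) = 4/9 + 13/45·s + 4/15·s². The extinction probability q is the smallest fixed point of f in [0, 1]. Setting s = f(s):
  4/15·s² + (13/45 − 1)·s + 4/9 = 0
  4/15·s² − (4/9 + 4/15)·s + 4/9 = 0
which factors as (s − 1)·(4/15·s − 4/9) = 0, giving roots s = 1 and s = (4/9)/(4/15) = 5/3. Since 5/3 ≥ 1, the smallest root in [0, 1] is s = 1.)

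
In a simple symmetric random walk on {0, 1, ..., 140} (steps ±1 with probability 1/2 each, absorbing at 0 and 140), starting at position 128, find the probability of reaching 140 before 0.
P(hit 140 before 0) = 128/140 = 32/35

Let u_k = P(hit 140 before 0 | start at k). Then u_0 = 0, u_140 = 1, and u_k = u_{k-1}/2 + u_{k+1}/2 for 1 ≤ k ≤ 139. This harmonic recurrence is solved by u_k = k/140, giving u_128 = 128/140 = 32/35.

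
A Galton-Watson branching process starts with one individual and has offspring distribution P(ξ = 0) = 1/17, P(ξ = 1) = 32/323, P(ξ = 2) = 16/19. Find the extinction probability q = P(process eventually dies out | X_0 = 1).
q = 19/272

The pgf is f(s) = 1/17 + 32/323·s + 16/19·s². The extinction probability q is the smallest fixed point of f in [0, 1]. Setting s = f(s):
  16/19·s² + (32/323 − 1)·s + 1/17 = 0
  16/19·s² − (1/17 + 16/19)·s + 1/17 = 0
which factors as (s − 1)·(16/19·s − 1/17) = 0, giving roots s = 1 and s = (1/17)/(16/19) = 19/272.
Mean offspring μ = 32/323 + 2·16/19 = 576/323 > 1 (supercritical), so q < 1. The extinction probability is the smaller root: q = (1/17)/(16/19) = 19/272.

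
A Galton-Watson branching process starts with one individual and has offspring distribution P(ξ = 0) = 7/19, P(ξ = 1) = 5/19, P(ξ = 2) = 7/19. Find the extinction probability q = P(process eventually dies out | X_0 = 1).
q = 1

Mean offspring μ = 0·7/19 + 1·5/19 + 2·7/19 = 1 ≤ 1. For μ ≤ 1 with offspring not concentrated at 1, the Galton-Watson process goes extinct almost surely, so q = 1.
(Algebraic check: The pgf is f(s) = 7/19 + 5/19·s + 7/19·s². The extinction probability q is the smallest fixed point of f in [0, 1]. Setting s = f(s):
  7/19·s² + (5/19 − 1)·s + 7/19 = 0
  7/19·s² − (7/19 + 7/19)·s + 7/19 = 0
which factors as (s − 1)·(7/19·s − 7/19) = 0, giving roots s = 1 and s = (7/19)/(7/19) = 1. Since 1 ≥ 1, the smallest root in [0, 1] is s = 1.)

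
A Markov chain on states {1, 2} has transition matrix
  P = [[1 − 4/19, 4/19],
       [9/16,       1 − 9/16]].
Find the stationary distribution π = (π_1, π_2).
π_1 = 171/235, π_2 = 64/235

Solve πP = π with π_1 + π_2 = 1. From πP = π: π_1 · (1 − 4/19) + π_2 · 9/16 = π_1 ⇒ π_2 · 9/16 = π_1 · 4/19 ⇒ π_2/π_1 = (4/19)/(9/16) = 64/171. Together with π_1 + π_2 = 1:
  π_1 = (9/16)/(4/19 + 9/16) = (9/16)/(235/304) = 171/235,
  π_2 = (4/19)/(4/19 + 9/16) = (4/19)/(235/304) = 64/235.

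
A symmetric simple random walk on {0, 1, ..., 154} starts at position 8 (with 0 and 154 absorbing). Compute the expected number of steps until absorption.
E[τ | X_0 = 8] = 1168

Let v_k = E[τ | X_0 = k]. Boundary: v_0 = v_154 = 0. Recurrence: v_k = 1 + (v_{k-1} + v_{k+1})/2 for 1 ≤ k ≤ 153. The particular solution to v_k − (v_{k-1} + v_{k+1})/2 = 1 is v_k = −k^2. Adding homogeneous solution A + B k and matching boundaries gives v_k = k (154 − k). Substituting k = 8: v_8 = 8 · 146 = 1168.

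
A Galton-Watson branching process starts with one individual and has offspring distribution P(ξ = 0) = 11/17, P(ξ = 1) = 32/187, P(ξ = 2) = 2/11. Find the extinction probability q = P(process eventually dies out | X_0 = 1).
q = 1

Mean offspring μ = 0·11/17 + 1·32/187 + 2·2/11 = 100/187 ≤ 1. For μ ≤ 1 with offspring not concentrated at 1, the Galton-Watson process goes extinct almost surely, so q = 1.
(Algebraic check: The pgf is f(s) = 11/17 + 32/187·s + 2/11·s². The extinction probability q is the smallest fixed point of f in [0, 1]. Setting s = f(s):
  2/11·s² + (32/187 − 1)·s + 11/17 = 0
  2/11·s² − (11/17 + 2/11)·s + 11/17 = 0
which factors as (s − 1)·(2/11·s − 11/17) = 0, giving roots s = 1 and s = (11/17)/(2/11) = 121/34. Since 121/34 ≥ 1, the smallest root in [0, 1] is s = 1.)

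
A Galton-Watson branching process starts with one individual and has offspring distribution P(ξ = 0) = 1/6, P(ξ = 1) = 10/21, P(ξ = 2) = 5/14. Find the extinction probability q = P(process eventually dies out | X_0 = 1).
q = 7/15

The pgf is f(s) = 1/6 + 10/21·s + 5/14·s². The extinction probability q is the smallest fixed point of f in [0, 1]. Setting s = f(s):
  5/14·s² + (10/21 − 1)·s + 1/6 = 0
  5/14·s² − (1/6 + 5/14)·s + 1/6 = 0
which factors as (s − 1)·(5/14·s − 1/6) = 0, giving roots s = 1 and s = (1/6)/(5/14) = 7/15.
Mean offspring μ = 10/21 + 2·5/14 = 25/21 > 1 (supercritical), so q < 1. The extinction probability is the smaller root: q = (1/6)/(5/14) = 7/15.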